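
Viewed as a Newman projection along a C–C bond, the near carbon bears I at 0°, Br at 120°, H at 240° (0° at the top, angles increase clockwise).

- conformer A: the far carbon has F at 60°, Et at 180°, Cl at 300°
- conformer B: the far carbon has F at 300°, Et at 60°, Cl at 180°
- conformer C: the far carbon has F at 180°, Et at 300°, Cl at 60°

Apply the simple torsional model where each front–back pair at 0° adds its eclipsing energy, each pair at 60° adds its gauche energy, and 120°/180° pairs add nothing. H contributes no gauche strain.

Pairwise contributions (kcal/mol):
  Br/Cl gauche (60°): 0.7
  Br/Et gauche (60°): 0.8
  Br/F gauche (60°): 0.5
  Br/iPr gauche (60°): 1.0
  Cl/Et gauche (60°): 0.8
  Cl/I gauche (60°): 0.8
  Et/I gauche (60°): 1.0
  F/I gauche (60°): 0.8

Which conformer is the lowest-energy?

A is staggered. I at 0° is gauche with F at 60° (0.8); I at 0° is gauche with Cl at 300° (0.8); Br at 120° is gauche with F at 60° (0.5); Br at 120° is gauche with Et at 180° (0.8). Total 2.9 kcal/mol.
B is staggered. I at 0° is gauche with F at 300° (0.8); I at 0° is gauche with Et at 60° (1.0); Br at 120° is gauche with Et at 60° (0.8); Br at 120° is gauche with Cl at 180° (0.7). Total 3.3 kcal/mol.
C is staggered. I at 0° is gauche with Et at 300° (1.0); I at 0° is gauche with Cl at 60° (0.8); Br at 120° is gauche with F at 180° (0.5); Br at 120° is gauche with Cl at 60° (0.7). Total 3.0 kcal/mol.
A has the lowest total (2.9 kcal/mol).

A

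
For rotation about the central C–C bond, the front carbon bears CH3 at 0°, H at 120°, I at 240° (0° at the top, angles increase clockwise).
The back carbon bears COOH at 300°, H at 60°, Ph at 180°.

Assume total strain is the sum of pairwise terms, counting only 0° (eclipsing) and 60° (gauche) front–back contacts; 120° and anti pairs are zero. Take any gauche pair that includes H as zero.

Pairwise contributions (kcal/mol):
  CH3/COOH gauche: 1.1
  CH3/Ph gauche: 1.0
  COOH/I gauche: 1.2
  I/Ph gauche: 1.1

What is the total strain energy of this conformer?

3.4 kcal/mol

This conformer (staggered): CH3(0°)/COOH(300°) gauche 1.1; I(240°)/COOH(300°) gauche 1.2; I(240°)/Ph(180°) gauche 1.1 → 3.4 kcal/mol.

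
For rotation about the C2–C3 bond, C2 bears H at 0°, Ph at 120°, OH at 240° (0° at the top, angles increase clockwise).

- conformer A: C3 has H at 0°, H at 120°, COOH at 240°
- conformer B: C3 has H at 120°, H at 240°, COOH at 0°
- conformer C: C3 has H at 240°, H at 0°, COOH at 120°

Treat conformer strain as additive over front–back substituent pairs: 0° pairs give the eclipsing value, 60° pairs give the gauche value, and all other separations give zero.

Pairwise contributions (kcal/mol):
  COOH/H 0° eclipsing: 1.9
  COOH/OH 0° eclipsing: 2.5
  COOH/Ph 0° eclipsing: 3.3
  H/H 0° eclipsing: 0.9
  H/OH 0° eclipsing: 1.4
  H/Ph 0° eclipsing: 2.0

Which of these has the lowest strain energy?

A (eclipsed): H–H eclipsed, Ph–H eclipsed, OH–COOH eclipsed; 0.9 + 2.0 + 2.5 = 5.4 kcal/mol.
B (eclipsed): H–COOH eclipsed, Ph–H eclipsed, OH–H eclipsed; 1.9 + 2.0 + 1.4 = 5.3 kcal/mol.
C (eclipsed): H–H eclipsed, Ph–COOH eclipsed, OH–H eclipsed; 0.9 + 3.3 + 1.4 = 5.6 kcal/mol.
B has the lowest total (5.3 kcal/mol).

B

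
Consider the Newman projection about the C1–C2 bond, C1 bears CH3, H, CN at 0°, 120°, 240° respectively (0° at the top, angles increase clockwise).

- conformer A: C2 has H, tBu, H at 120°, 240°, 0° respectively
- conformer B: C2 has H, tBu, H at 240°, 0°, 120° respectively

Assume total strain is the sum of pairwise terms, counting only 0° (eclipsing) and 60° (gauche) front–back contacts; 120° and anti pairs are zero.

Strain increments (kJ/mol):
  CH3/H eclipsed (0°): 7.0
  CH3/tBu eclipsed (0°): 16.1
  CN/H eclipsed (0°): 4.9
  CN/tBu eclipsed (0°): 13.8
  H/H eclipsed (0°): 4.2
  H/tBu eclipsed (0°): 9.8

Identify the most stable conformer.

A (eclipsed): CH3(0°)/H(0°) eclipsed 7.0; H(120°)/H(120°) eclipsed 4.2; CN(240°)/tBu(240°) eclipsed 13.8 → 25.0 kJ/mol.
B (eclipsed): CH3(0°)/tBu(0°) eclipsed 16.1; H(120°)/H(120°) eclipsed 4.2; CN(240°)/H(240°) eclipsed 4.9 → 25.2 kJ/mol.
A has the lowest total (25.0 kJ/mol).

A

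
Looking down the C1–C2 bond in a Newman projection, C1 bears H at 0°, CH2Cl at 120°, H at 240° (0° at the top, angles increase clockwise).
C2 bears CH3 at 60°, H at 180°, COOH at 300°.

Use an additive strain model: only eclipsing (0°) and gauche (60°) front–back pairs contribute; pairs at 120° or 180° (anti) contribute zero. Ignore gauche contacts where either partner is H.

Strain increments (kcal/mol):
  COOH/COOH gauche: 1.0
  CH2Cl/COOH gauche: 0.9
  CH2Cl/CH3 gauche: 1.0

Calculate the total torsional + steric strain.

1.0 kcal/mol

This conformer is staggered. CH2Cl at 120° is gauche with CH3 at 60° (1.0). Total 1.0 kcal/mol.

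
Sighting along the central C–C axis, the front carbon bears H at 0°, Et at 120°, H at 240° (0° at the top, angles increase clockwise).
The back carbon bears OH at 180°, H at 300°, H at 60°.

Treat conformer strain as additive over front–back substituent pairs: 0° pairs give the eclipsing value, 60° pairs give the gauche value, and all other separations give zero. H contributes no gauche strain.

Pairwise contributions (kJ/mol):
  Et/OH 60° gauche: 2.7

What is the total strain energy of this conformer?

2.7 kJ/mol

This conformer (staggered): Et–OH gauche; 2.7 = 2.7 kJ/mol.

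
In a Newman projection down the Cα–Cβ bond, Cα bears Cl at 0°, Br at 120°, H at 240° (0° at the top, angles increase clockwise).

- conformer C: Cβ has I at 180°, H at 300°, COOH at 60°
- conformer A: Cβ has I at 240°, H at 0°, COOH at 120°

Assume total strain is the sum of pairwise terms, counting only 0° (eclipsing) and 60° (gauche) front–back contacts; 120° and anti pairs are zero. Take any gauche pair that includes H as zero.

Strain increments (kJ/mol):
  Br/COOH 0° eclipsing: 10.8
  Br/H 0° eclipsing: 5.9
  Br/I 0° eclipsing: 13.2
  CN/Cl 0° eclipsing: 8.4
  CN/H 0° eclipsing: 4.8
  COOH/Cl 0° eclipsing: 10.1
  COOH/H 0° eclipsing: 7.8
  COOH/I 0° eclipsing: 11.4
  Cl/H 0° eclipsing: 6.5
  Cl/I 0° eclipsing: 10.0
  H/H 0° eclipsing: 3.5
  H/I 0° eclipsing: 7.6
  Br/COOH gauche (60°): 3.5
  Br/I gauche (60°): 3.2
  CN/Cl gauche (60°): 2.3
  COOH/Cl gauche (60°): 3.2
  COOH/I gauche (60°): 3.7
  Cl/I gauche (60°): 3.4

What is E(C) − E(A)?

-15.0 kJ/mol

C (staggered): Cl(0°)/COOH(60°) gauche 3.2; Br(120°)/I(180°) gauche 3.2; Br(120°)/COOH(60°) gauche 3.5 → 9.9 kJ/mol.
A (eclipsed): Cl(0°)/H(0°) eclipsed 6.5; Br(120°)/COOH(120°) eclipsed 10.8; H(240°)/I(240°) eclipsed 7.6 → 24.9 kJ/mol.
E(C) − E(A) = 9.9 − 24.9 = -15.0 kJ/mol.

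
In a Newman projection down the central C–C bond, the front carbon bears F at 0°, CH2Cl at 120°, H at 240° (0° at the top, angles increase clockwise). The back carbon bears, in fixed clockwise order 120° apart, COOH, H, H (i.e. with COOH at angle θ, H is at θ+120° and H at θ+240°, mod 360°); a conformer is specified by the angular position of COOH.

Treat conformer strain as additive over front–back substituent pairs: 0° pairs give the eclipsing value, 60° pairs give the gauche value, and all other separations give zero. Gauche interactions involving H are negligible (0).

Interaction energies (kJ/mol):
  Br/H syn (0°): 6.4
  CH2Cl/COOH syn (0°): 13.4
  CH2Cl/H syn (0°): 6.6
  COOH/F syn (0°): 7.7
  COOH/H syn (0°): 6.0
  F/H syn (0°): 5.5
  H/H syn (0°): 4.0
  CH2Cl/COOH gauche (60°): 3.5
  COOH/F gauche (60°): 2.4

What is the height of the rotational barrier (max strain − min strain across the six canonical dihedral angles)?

20.5 kJ/mol

COOH at 0° (eclipsed): F–COOH eclipsed, CH2Cl–H eclipsed, H–H eclipsed; 7.7 + 6.6 + 4.0 = 18.3 kJ/mol.
COOH at 60° (staggered): F–COOH gauche, CH2Cl–COOH gauche; 2.4 + 3.5 = 5.9 kJ/mol.
COOH at 120° (eclipsed): F–H eclipsed, CH2Cl–COOH eclipsed, H–H eclipsed; 5.5 + 13.4 + 4.0 = 22.9 kJ/mol.
COOH at 180° (staggered): CH2Cl–COOH gauche; 3.5 = 3.5 kJ/mol.
COOH at 240° (eclipsed): F–H eclipsed, CH2Cl–H eclipsed, H–COOH eclipsed; 5.5 + 6.6 + 6.0 = 18.1 kJ/mol.
COOH at 300° (staggered): F–COOH gauche; 2.4 = 2.4 kJ/mol.
Max at 120° (22.9 kJ/mol), min at 300° (2.4 kJ/mol); barrier = 20.5 kJ/mol.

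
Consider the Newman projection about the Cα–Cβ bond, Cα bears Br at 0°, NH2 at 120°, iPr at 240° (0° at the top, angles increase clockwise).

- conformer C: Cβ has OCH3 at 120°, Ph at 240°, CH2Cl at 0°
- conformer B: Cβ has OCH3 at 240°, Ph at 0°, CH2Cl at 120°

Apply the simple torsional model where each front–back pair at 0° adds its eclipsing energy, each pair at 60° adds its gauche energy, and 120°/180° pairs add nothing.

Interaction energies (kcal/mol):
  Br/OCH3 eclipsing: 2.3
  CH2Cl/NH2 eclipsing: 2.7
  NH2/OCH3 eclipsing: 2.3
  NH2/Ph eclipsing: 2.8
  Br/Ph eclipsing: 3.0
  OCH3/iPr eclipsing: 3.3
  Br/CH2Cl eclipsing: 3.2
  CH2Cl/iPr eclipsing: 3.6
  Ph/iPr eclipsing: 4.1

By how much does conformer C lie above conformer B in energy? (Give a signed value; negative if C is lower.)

C (eclipsed): Br(0°)/CH2Cl(0°) eclipsed 3.2; NH2(120°)/OCH3(120°) eclipsed 2.3; iPr(240°)/Ph(240°) eclipsed 4.1 → 9.6 kcal/mol.
B (eclipsed): Br(0°)/Ph(0°) eclipsed 3.0; NH2(120°)/CH2Cl(120°) eclipsed 2.7; iPr(240°)/OCH3(240°) eclipsed 3.3 → 9.0 kcal/mol.
E(C) − E(B) = 9.6 − 9.0 = +0.6 kcal/mol.

+0.6 kcal/mol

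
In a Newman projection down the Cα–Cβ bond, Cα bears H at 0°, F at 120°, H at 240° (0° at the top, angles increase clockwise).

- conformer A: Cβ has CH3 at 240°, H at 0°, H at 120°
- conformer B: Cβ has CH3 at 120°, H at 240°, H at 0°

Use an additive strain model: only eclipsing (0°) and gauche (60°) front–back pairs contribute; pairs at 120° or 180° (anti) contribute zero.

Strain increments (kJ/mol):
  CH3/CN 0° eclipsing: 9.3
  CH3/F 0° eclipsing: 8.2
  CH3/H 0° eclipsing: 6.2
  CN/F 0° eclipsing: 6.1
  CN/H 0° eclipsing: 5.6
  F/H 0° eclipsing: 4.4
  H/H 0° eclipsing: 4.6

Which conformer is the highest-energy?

A is eclipsed. H at 0° is eclipsed with H at 0° (4.6); F at 120° is eclipsed with H at 120° (4.4); H at 240° is eclipsed with CH3 at 240° (6.2). Total 15.2 kJ/mol.
B is eclipsed. H at 0° is eclipsed with H at 0° (4.6); F at 120° is eclipsed with CH3 at 120° (8.2); H at 240° is eclipsed with H at 240° (4.6). Total 17.4 kJ/mol.
B has the highest total (17.4 kJ/mol).

B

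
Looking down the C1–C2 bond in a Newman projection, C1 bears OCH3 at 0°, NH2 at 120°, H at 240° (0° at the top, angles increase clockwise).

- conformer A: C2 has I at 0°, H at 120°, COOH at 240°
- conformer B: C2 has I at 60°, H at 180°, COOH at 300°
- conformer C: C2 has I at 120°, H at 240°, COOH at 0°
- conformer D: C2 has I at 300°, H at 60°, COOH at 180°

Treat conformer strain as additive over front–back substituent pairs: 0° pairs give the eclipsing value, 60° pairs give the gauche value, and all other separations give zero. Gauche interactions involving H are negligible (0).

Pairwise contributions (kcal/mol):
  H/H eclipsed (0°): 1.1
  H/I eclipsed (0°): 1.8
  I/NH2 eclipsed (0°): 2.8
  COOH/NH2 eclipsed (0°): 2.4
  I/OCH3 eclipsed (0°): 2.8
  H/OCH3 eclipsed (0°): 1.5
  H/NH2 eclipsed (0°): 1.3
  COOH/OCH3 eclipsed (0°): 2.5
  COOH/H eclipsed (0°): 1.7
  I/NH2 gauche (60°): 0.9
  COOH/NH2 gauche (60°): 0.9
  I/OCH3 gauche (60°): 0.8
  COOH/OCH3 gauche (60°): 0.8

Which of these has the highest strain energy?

C

A (eclipsed): OCH3(0°)/I(0°) eclipsed 2.8; NH2(120°)/H(120°) eclipsed 1.3; H(240°)/COOH(240°) eclipsed 1.7 → 5.8 kcal/mol.
B (staggered): OCH3(0°)/I(60°) gauche 0.8; OCH3(0°)/COOH(300°) gauche 0.8; NH2(120°)/I(60°) gauche 0.9 → 2.5 kcal/mol.
C (eclipsed): OCH3(0°)/COOH(0°) eclipsed 2.5; NH2(120°)/I(120°) eclipsed 2.8; H(240°)/H(240°) eclipsed 1.1 → 6.4 kcal/mol.
D (staggered): OCH3(0°)/I(300°) gauche 0.8; NH2(120°)/COOH(180°) gauche 0.9 → 1.7 kcal/mol.
C has the highest total (6.4 kcal/mol).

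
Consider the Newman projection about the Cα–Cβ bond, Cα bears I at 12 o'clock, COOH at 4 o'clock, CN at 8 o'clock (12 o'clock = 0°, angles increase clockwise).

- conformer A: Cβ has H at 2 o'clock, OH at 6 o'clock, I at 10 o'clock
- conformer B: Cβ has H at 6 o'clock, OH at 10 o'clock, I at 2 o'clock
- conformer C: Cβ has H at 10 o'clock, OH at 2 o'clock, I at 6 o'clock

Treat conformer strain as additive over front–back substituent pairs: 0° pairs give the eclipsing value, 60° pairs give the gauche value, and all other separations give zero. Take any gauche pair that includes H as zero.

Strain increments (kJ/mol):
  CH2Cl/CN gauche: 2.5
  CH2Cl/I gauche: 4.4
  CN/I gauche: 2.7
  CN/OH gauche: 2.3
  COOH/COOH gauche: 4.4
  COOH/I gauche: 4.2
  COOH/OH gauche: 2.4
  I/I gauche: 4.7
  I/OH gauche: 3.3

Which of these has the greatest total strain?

B

A (staggered): I(0°)/I(300°) gauche 4.7; COOH(120°)/OH(180°) gauche 2.4; CN(240°)/OH(180°) gauche 2.3; CN(240°)/I(300°) gauche 2.7 → 12.1 kJ/mol.
B (staggered): I(0°)/OH(300°) gauche 3.3; I(0°)/I(60°) gauche 4.7; COOH(120°)/I(60°) gauche 4.2; CN(240°)/OH(300°) gauche 2.3 → 14.5 kJ/mol.
C (staggered): I(0°)/OH(60°) gauche 3.3; COOH(120°)/OH(60°) gauche 2.4; COOH(120°)/I(180°) gauche 4.2; CN(240°)/I(180°) gauche 2.7 → 12.6 kJ/mol.
B has the highest total (14.5 kJ/mol).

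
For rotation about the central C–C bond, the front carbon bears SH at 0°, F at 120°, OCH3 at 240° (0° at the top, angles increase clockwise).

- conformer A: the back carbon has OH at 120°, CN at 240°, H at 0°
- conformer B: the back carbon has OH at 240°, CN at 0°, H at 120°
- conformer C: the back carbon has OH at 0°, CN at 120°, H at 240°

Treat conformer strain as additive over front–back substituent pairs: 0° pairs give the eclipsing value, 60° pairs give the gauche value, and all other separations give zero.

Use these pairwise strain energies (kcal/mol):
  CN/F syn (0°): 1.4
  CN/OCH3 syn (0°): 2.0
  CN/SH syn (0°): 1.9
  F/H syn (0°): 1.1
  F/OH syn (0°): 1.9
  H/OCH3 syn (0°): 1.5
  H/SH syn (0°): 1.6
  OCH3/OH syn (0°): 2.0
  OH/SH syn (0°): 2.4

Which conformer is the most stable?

B

A (eclipsed): SH–H eclipsed, F–OH eclipsed, OCH3–CN eclipsed; 1.6 + 1.9 + 2.0 = 5.5 kcal/mol.
B (eclipsed): SH–CN eclipsed, F–H eclipsed, OCH3–OH eclipsed; 1.9 + 1.1 + 2.0 = 5.0 kcal/mol.
C (eclipsed): SH–OH eclipsed, F–CN eclipsed, OCH3–H eclipsed; 2.4 + 1.4 + 1.5 = 5.3 kcal/mol.
B has the lowest total (5.0 kcal/mol).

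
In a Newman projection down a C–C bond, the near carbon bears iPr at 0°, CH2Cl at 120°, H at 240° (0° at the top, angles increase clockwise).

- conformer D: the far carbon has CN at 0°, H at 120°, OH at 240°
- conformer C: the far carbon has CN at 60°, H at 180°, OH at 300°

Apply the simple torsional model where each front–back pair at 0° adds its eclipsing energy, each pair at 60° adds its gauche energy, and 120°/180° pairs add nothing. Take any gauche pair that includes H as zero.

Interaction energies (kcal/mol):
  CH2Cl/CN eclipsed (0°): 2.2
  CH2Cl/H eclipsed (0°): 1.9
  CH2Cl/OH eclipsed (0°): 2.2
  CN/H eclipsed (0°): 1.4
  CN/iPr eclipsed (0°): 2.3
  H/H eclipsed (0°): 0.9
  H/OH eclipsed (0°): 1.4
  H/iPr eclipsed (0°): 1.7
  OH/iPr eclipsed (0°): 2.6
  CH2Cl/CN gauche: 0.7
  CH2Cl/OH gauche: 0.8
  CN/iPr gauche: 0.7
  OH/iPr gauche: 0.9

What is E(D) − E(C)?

+3.3 kcal/mol

D (eclipsed): iPr–CN eclipsed, CH2Cl–H eclipsed, H–OH eclipsed; 2.3 + 1.9 + 1.4 = 5.6 kcal/mol.
C (staggered): iPr–CN gauche, iPr–OH gauche, CH2Cl–CN gauche; 0.7 + 0.9 + 0.7 = 2.3 kcal/mol.
E(D) − E(C) = 5.6 − 2.3 = +3.3 kcal/mol.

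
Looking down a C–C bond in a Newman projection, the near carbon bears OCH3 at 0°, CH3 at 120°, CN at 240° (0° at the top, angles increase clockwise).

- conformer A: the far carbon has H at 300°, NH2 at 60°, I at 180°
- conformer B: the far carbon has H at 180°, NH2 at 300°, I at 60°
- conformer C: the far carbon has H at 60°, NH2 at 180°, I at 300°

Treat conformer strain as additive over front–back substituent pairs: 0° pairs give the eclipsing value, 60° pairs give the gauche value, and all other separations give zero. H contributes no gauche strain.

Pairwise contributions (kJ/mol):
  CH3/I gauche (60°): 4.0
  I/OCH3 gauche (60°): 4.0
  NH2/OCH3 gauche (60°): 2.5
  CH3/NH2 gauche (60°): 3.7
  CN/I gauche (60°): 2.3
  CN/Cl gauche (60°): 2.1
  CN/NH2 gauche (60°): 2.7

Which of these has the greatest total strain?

B

A is staggered. OCH3 at 0° is gauche with NH2 at 60° (2.5); CH3 at 120° is gauche with NH2 at 60° (3.7); CH3 at 120° is gauche with I at 180° (4.0); CN at 240° is gauche with I at 180° (2.3). Total 12.5 kJ/mol.
B is staggered. OCH3 at 0° is gauche with NH2 at 300° (2.5); OCH3 at 0° is gauche with I at 60° (4.0); CH3 at 120° is gauche with I at 60° (4.0); CN at 240° is gauche with NH2 at 300° (2.7). Total 13.2 kJ/mol.
C is staggered. OCH3 at 0° is gauche with I at 300° (4.0); CH3 at 120° is gauche with NH2 at 180° (3.7); CN at 240° is gauche with NH2 at 180° (2.7); CN at 240° is gauche with I at 300° (2.3). Total 12.7 kJ/mol.
B has the highest total (13.2 kJ/mol).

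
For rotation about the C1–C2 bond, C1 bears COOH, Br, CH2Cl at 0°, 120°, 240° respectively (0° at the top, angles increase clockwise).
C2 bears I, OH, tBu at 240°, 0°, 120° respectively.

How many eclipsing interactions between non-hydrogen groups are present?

Non-H eclipsing pairs: COOH(0°)/OH(0°); Br(120°)/tBu(120°); CH2Cl(240°)/I(240°) — 3 interactions.

3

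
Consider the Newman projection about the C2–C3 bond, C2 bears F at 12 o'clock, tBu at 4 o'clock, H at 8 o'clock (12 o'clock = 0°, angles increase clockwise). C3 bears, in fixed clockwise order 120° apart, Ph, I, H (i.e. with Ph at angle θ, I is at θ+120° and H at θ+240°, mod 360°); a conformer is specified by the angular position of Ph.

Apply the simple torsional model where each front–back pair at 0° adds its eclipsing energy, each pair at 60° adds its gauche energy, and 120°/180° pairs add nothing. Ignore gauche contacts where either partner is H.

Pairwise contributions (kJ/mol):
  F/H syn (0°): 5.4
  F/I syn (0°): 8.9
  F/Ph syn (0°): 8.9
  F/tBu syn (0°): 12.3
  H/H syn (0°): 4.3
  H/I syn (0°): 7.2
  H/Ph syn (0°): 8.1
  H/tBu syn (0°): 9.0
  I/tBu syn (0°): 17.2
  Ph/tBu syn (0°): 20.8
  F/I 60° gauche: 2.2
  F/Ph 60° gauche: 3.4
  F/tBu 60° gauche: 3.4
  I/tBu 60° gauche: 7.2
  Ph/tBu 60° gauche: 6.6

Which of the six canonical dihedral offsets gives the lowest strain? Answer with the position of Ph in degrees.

180°

Ph at 0° (eclipsed): F(0°)/Ph(0°) eclipsed 8.9; tBu(120°)/I(120°) eclipsed 17.2; H(240°)/H(240°) eclipsed 4.3 → 30.4 kJ/mol.
Ph at 60° (staggered): F(0°)/Ph(60°) gauche 3.4; tBu(120°)/Ph(60°) gauche 6.6; tBu(120°)/I(180°) gauche 7.2 → 17.2 kJ/mol.
Ph at 120° (eclipsed): F(0°)/H(0°) eclipsed 5.4; tBu(120°)/Ph(120°) eclipsed 20.8; H(240°)/I(240°) eclipsed 7.2 → 33.4 kJ/mol.
Ph at 180° (staggered): F(0°)/I(300°) gauche 2.2; tBu(120°)/Ph(180°) gauche 6.6 → 8.8 kJ/mol.
Ph at 240° (eclipsed): F(0°)/I(0°) eclipsed 8.9; tBu(120°)/H(120°) eclipsed 9.0; H(240°)/Ph(240°) eclipsed 8.1 → 26.0 kJ/mol.
Ph at 300° (staggered): F(0°)/Ph(300°) gauche 3.4; F(0°)/I(60°) gauche 2.2; tBu(120°)/I(60°) gauche 7.2 → 12.8 kJ/mol.
The minimum (8.8 kJ/mol) occurs with Ph at 180°.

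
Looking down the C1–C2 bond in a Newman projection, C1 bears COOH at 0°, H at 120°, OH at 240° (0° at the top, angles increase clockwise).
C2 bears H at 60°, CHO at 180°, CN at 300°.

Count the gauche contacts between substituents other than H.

3

Non-H gauche pairs: COOH(0°)/CN(300°); OH(240°)/CHO(180°); OH(240°)/CN(300°) — 3 interactions.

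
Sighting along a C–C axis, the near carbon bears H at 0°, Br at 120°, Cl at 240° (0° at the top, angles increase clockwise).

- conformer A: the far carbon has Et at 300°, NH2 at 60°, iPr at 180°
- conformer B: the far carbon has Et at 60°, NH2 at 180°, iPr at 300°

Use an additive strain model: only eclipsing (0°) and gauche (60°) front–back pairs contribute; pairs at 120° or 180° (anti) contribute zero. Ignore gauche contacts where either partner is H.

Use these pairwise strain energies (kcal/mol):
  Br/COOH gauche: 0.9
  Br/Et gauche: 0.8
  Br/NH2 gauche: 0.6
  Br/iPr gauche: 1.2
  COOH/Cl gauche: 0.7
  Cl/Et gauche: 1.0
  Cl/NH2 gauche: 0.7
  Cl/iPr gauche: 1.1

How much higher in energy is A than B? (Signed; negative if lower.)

A (staggered): Br–NH2 gauche, Br–iPr gauche, Cl–Et gauche, Cl–iPr gauche; 0.6 + 1.2 + 1.0 + 1.1 = 3.9 kcal/mol.
B (staggered): Br–Et gauche, Br–NH2 gauche, Cl–NH2 gauche, Cl–iPr gauche; 0.8 + 0.6 + 0.7 + 1.1 = 3.2 kcal/mol.
E(A) − E(B) = 3.9 − 3.2 = +0.7 kcal/mol.

+0.7 kcal/mol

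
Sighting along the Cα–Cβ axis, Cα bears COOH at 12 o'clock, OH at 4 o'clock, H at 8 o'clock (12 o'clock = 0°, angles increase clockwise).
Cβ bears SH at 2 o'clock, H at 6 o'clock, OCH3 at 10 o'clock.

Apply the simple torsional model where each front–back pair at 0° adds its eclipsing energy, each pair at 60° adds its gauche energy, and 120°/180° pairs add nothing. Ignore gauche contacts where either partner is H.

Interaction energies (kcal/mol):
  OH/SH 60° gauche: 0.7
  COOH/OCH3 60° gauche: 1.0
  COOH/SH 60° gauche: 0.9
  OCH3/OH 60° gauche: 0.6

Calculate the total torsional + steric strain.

2.6 kcal/mol

This conformer is staggered. COOH at 0° is gauche with SH at 60° (0.9); COOH at 0° is gauche with OCH3 at 300° (1.0); OH at 120° is gauche with SH at 60° (0.7). Total 2.6 kcal/mol.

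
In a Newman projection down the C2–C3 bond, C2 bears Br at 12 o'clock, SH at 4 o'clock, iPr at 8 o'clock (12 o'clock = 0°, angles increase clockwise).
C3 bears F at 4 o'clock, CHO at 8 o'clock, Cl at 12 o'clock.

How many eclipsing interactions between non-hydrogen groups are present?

Non-H eclipsing pairs: Br(0°)/Cl(0°); SH(120°)/F(120°); iPr(240°)/CHO(240°) — 3 interactions.

3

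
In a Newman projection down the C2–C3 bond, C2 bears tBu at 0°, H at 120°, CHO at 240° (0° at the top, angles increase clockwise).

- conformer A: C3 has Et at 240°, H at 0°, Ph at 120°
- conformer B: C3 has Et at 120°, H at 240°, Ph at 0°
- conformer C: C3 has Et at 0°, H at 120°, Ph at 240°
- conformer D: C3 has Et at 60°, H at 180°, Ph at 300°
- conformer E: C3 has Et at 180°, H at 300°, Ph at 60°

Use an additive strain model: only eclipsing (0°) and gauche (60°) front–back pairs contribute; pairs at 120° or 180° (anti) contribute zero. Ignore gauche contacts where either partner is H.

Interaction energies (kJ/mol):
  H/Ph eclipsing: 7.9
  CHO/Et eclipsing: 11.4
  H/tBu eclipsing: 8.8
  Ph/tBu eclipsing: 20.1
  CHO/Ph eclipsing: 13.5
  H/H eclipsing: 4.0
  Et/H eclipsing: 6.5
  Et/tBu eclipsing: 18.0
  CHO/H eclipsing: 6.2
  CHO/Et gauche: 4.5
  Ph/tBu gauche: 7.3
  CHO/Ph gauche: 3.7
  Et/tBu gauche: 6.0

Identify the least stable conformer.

A is eclipsed. tBu at 0° is eclipsed with H at 0° (8.8); H at 120° is eclipsed with Ph at 120° (7.9); CHO at 240° is eclipsed with Et at 240° (11.4). Total 28.1 kJ/mol.
B is eclipsed. tBu at 0° is eclipsed with Ph at 0° (20.1); H at 120° is eclipsed with Et at 120° (6.5); CHO at 240° is eclipsed with H at 240° (6.2). Total 32.8 kJ/mol.
C is eclipsed. tBu at 0° is eclipsed with Et at 0° (18.0); H at 120° is eclipsed with H at 120° (4.0); CHO at 240° is eclipsed with Ph at 240° (13.5). Total 35.5 kJ/mol.
D is staggered. tBu at 0° is gauche with Et at 60° (6.0); tBu at 0° is gauche with Ph at 300° (7.3); CHO at 240° is gauche with Ph at 300° (3.7). Total 17.0 kJ/mol.
E is staggered. tBu at 0° is gauche with Ph at 60° (7.3); CHO at 240° is gauche with Et at 180° (4.5). Total 11.8 kJ/mol.
C has the highest total (35.5 kJ/mol).

C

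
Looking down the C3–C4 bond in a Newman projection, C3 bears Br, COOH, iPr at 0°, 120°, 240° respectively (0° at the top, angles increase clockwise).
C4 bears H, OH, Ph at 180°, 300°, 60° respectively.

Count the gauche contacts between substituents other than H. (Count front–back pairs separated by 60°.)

4

Non-H gauche pairs: Br(0°)/OH(300°); Br(0°)/Ph(60°); COOH(120°)/Ph(60°); iPr(240°)/OH(300°) — 4 interactions.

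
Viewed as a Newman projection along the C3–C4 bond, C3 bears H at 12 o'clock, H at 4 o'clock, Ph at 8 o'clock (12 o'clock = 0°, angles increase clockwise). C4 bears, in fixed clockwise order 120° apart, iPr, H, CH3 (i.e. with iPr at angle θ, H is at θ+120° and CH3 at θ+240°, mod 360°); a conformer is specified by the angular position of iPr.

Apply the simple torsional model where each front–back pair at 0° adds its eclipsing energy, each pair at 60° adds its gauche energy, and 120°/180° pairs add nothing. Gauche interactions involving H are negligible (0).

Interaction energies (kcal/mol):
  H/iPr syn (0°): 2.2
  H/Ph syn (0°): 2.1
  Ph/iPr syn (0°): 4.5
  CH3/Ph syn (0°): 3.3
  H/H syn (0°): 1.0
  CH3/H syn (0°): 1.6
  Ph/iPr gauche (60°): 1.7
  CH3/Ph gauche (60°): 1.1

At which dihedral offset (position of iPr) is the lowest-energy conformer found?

60°

iPr at 0° (eclipsed): H–iPr eclipsed, H–H eclipsed, Ph–CH3 eclipsed; 2.2 + 1.0 + 3.3 = 6.5 kcal/mol.
iPr at 60° (staggered): Ph–CH3 gauche; 1.1 = 1.1 kcal/mol.
iPr at 120° (eclipsed): H–CH3 eclipsed, H–iPr eclipsed, Ph–H eclipsed; 1.6 + 2.2 + 2.1 = 5.9 kcal/mol.
iPr at 180° (staggered): Ph–iPr gauche; 1.7 = 1.7 kcal/mol.
iPr at 240° (eclipsed): H–H eclipsed, H–CH3 eclipsed, Ph–iPr eclipsed; 1.0 + 1.6 + 4.5 = 7.1 kcal/mol.
iPr at 300° (staggered): Ph–iPr gauche, Ph–CH3 gauche; 1.7 + 1.1 = 2.8 kcal/mol.
The minimum (1.1 kcal/mol) occurs with iPr at 60°.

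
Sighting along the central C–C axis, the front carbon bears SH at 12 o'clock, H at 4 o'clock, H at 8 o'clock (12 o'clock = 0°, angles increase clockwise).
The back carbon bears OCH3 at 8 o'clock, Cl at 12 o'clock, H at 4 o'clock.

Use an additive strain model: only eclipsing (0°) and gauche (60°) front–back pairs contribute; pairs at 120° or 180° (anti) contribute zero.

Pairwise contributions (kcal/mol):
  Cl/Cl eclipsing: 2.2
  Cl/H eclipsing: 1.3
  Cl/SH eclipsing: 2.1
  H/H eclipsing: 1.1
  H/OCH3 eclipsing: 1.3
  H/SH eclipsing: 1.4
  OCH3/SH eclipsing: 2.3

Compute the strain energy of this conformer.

This conformer (eclipsed): SH(0°)/Cl(0°) eclipsed 2.1; H(120°)/H(120°) eclipsed 1.1; H(240°)/OCH3(240°) eclipsed 1.3 → 4.5 kcal/mol.

4.5 kcal/mol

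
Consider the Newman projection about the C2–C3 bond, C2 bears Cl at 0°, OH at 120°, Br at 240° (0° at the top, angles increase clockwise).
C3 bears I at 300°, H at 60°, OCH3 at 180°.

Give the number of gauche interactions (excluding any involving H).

4

Non-H gauche pairs: Cl(0°)/I(300°); OH(120°)/OCH3(180°); Br(240°)/I(300°); Br(240°)/OCH3(180°) — 4 interactions.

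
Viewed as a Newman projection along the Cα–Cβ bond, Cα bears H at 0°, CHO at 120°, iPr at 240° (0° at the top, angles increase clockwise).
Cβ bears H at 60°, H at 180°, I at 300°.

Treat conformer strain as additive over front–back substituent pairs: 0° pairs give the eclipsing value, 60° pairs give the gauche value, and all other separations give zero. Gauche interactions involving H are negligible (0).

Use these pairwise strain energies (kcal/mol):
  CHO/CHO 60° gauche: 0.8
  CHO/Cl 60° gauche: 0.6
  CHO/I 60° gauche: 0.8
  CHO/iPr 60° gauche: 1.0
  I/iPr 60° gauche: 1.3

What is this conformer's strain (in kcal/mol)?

This conformer is staggered. iPr at 240° is gauche with I at 300° (1.3). Total 1.3 kcal/mol.

1.3 kcal/mol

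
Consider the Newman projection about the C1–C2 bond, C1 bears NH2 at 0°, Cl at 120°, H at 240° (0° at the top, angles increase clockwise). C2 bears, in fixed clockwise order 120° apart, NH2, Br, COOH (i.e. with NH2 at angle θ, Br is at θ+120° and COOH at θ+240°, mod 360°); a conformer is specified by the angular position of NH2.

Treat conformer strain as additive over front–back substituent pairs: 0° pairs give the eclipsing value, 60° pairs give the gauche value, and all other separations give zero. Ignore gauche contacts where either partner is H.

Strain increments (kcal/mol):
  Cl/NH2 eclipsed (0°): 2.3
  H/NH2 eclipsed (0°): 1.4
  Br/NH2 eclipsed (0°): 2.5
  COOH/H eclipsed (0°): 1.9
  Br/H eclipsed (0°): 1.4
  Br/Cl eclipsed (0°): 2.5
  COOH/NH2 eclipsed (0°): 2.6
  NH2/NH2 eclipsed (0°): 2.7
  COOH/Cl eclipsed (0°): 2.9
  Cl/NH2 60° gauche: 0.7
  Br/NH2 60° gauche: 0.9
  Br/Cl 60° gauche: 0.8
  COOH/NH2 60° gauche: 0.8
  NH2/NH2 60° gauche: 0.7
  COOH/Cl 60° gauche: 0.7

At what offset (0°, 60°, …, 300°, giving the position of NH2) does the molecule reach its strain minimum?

NH2 at 0° (eclipsed): NH2(0°)/NH2(0°) eclipsed 2.7; Cl(120°)/Br(120°) eclipsed 2.5; H(240°)/COOH(240°) eclipsed 1.9 → 7.1 kcal/mol.
NH2 at 60° (staggered): NH2(0°)/NH2(60°) gauche 0.7; NH2(0°)/COOH(300°) gauche 0.8; Cl(120°)/NH2(60°) gauche 0.7; Cl(120°)/Br(180°) gauche 0.8 → 3.0 kcal/mol.
NH2 at 120° (eclipsed): NH2(0°)/COOH(0°) eclipsed 2.6; Cl(120°)/NH2(120°) eclipsed 2.3; H(240°)/Br(240°) eclipsed 1.4 → 6.3 kcal/mol.
NH2 at 180° (staggered): NH2(0°)/Br(300°) gauche 0.9; NH2(0°)/COOH(60°) gauche 0.8; Cl(120°)/NH2(180°) gauche 0.7; Cl(120°)/COOH(60°) gauche 0.7 → 3.1 kcal/mol.
NH2 at 240° (eclipsed): NH2(0°)/Br(0°) eclipsed 2.5; Cl(120°)/COOH(120°) eclipsed 2.9; H(240°)/NH2(240°) eclipsed 1.4 → 6.8 kcal/mol.
NH2 at 300° (staggered): NH2(0°)/NH2(300°) gauche 0.7; NH2(0°)/Br(60°) gauche 0.9; Cl(120°)/Br(60°) gauche 0.8; Cl(120°)/COOH(180°) gauche 0.7 → 3.1 kcal/mol.
The minimum (3.0 kcal/mol) occurs with NH2 at 60°.

60°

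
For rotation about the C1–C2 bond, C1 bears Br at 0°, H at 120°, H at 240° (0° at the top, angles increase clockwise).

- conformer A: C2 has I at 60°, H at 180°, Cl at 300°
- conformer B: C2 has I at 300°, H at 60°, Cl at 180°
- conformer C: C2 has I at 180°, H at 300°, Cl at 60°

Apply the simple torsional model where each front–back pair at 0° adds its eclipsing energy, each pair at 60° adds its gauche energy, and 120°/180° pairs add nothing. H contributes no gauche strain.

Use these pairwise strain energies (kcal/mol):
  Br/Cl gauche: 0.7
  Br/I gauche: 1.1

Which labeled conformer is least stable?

A

A (staggered): Br(0°)/I(60°) gauche 1.1; Br(0°)/Cl(300°) gauche 0.7 → 1.8 kcal/mol.
B (staggered): Br(0°)/I(300°) gauche 1.1 → 1.1 kcal/mol.
C (staggered): Br(0°)/Cl(60°) gauche 0.7 → 0.7 kcal/mol.
A has the highest total (1.8 kcal/mol).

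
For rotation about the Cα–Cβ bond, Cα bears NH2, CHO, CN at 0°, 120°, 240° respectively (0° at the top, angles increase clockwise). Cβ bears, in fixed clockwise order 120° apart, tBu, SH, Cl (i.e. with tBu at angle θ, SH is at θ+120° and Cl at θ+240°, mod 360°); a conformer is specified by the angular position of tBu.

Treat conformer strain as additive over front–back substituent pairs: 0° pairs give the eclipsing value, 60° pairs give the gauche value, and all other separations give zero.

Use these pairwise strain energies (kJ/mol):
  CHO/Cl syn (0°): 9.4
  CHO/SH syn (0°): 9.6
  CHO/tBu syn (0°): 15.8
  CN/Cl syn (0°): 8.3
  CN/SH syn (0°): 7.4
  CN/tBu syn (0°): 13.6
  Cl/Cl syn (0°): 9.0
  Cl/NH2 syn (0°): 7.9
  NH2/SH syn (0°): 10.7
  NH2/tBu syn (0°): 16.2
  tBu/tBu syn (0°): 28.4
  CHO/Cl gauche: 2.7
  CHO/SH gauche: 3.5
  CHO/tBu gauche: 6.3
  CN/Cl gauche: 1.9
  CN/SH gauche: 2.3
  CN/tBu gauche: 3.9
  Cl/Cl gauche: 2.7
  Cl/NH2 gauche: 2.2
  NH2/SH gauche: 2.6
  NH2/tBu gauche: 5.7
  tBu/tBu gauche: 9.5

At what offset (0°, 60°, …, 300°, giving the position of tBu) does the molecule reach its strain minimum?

180°

tBu at 0° is eclipsed. NH2 at 0° is eclipsed with tBu at 0° (16.2); CHO at 120° is eclipsed with SH at 120° (9.6); CN at 240° is eclipsed with Cl at 240° (8.3). Total 34.1 kJ/mol.
tBu at 60° is staggered. NH2 at 0° is gauche with tBu at 60° (5.7); NH2 at 0° is gauche with Cl at 300° (2.2); CHO at 120° is gauche with tBu at 60° (6.3); CHO at 120° is gauche with SH at 180° (3.5); CN at 240° is gauche with SH at 180° (2.3); CN at 240° is gauche with Cl at 300° (1.9). Total 21.9 kJ/mol.
tBu at 120° is eclipsed. NH2 at 0° is eclipsed with Cl at 0° (7.9); CHO at 120° is eclipsed with tBu at 120° (15.8); CN at 240° is eclipsed with SH at 240° (7.4). Total 31.1 kJ/mol.
tBu at 180° is staggered. NH2 at 0° is gauche with SH at 300° (2.6); NH2 at 0° is gauche with Cl at 60° (2.2); CHO at 120° is gauche with tBu at 180° (6.3); CHO at 120° is gauche with Cl at 60° (2.7); CN at 240° is gauche with tBu at 180° (3.9); CN at 240° is gauche with SH at 300° (2.3). Total 20.0 kJ/mol.
tBu at 240° is eclipsed. NH2 at 0° is eclipsed with SH at 0° (10.7); CHO at 120° is eclipsed with Cl at 120° (9.4); CN at 240° is eclipsed with tBu at 240° (13.6). Total 33.7 kJ/mol.
tBu at 300° is staggered. NH2 at 0° is gauche with tBu at 300° (5.7); NH2 at 0° is gauche with SH at 60° (2.6); CHO at 120° is gauche with SH at 60° (3.5); CHO at 120° is gauche with Cl at 180° (2.7); CN at 240° is gauche with tBu at 300° (3.9); CN at 240° is gauche with Cl at 180° (1.9). Total 20.3 kJ/mol.
The minimum (20.0 kJ/mol) occurs with tBu at 180°.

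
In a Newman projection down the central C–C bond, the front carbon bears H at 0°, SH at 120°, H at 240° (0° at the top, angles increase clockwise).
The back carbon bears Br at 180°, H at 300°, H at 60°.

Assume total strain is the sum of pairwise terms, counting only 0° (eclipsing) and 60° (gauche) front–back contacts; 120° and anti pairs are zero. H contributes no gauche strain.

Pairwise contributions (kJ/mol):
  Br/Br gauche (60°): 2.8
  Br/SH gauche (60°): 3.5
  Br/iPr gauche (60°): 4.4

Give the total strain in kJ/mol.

3.5 kJ/mol

This conformer (staggered): SH(120°)/Br(180°) gauche 3.5 → 3.5 kJ/mol.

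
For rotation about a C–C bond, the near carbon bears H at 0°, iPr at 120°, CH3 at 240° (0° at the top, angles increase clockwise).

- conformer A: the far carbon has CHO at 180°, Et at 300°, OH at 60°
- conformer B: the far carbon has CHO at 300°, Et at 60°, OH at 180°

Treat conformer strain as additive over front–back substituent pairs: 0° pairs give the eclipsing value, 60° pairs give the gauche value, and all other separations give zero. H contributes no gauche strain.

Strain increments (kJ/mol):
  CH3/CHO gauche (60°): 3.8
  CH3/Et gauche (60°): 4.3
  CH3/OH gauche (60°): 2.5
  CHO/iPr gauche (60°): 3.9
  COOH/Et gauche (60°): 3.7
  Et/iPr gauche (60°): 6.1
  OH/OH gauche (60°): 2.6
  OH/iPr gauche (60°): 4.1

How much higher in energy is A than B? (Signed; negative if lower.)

A (staggered): iPr(120°)/CHO(180°) gauche 3.9; iPr(120°)/OH(60°) gauche 4.1; CH3(240°)/CHO(180°) gauche 3.8; CH3(240°)/Et(300°) gauche 4.3 → 16.1 kJ/mol.
B (staggered): iPr(120°)/Et(60°) gauche 6.1; iPr(120°)/OH(180°) gauche 4.1; CH3(240°)/CHO(300°) gauche 3.8; CH3(240°)/OH(180°) gauche 2.5 → 16.5 kJ/mol.
E(A) − E(B) = 16.1 − 16.5 = -0.4 kJ/mol.

-0.4 kJ/mol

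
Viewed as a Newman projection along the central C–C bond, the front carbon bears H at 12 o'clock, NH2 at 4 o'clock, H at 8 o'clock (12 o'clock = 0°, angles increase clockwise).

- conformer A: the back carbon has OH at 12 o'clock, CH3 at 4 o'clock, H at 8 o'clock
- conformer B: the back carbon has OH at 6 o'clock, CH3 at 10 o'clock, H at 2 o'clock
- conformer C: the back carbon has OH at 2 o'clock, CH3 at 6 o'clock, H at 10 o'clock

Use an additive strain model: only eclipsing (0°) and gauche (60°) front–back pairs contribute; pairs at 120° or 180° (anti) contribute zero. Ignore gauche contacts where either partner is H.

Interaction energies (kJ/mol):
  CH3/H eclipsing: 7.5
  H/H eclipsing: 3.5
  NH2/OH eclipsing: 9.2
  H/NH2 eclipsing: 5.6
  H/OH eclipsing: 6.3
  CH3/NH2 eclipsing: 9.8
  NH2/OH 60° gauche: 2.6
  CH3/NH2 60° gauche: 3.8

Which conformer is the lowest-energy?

A (eclipsed): H(0°)/OH(0°) eclipsed 6.3; NH2(120°)/CH3(120°) eclipsed 9.8; H(240°)/H(240°) eclipsed 3.5 → 19.6 kJ/mol.
B (staggered): NH2(120°)/OH(180°) gauche 2.6 → 2.6 kJ/mol.
C (staggered): NH2(120°)/OH(60°) gauche 2.6; NH2(120°)/CH3(180°) gauche 3.8 → 6.4 kJ/mol.
B has the lowest total (2.6 kJ/mol).

B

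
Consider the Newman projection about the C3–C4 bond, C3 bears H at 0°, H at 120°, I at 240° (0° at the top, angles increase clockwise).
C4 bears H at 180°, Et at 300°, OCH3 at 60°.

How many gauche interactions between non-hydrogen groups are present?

Non-H gauche pairs: I(240°)/Et(300°) — 1 interaction.

1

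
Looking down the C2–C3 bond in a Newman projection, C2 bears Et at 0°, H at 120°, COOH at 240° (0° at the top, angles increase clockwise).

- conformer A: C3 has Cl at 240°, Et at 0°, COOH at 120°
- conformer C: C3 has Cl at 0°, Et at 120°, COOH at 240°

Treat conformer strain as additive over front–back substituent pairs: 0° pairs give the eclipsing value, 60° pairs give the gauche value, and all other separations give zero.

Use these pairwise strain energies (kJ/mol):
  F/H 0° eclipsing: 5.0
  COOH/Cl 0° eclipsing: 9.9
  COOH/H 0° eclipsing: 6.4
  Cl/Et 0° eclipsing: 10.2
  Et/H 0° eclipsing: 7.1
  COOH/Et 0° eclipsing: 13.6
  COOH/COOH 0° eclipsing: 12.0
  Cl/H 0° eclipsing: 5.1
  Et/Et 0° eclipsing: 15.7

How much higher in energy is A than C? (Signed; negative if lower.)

A is eclipsed. Et at 0° is eclipsed with Et at 0° (15.7); H at 120° is eclipsed with COOH at 120° (6.4); COOH at 240° is eclipsed with Cl at 240° (9.9). Total 32.0 kJ/mol.
C is eclipsed. Et at 0° is eclipsed with Cl at 0° (10.2); H at 120° is eclipsed with Et at 120° (7.1); COOH at 240° is eclipsed with COOH at 240° (12.0). Total 29.3 kJ/mol.
E(A) − E(C) = 32.0 − 29.3 = +2.7 kJ/mol.

+2.7 kJ/mol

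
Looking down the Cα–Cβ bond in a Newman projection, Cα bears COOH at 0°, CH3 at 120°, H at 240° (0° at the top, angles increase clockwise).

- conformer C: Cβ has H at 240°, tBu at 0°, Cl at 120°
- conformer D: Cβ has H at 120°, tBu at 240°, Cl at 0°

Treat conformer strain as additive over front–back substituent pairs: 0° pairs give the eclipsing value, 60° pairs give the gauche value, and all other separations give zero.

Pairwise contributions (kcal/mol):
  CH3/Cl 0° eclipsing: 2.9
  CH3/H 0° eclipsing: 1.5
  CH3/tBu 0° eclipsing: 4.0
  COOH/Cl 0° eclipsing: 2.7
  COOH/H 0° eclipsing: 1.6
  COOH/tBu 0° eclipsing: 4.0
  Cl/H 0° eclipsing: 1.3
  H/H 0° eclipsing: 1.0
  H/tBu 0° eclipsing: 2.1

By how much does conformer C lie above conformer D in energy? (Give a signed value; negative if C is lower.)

C (eclipsed): COOH(0°)/tBu(0°) eclipsed 4.0; CH3(120°)/Cl(120°) eclipsed 2.9; H(240°)/H(240°) eclipsed 1.0 → 7.9 kcal/mol.
D (eclipsed): COOH(0°)/Cl(0°) eclipsed 2.7; CH3(120°)/H(120°) eclipsed 1.5; H(240°)/tBu(240°) eclipsed 2.1 → 6.3 kcal/mol.
E(C) − E(D) = 7.9 − 6.3 = +1.6 kcal/mol.

+1.6 kcal/mol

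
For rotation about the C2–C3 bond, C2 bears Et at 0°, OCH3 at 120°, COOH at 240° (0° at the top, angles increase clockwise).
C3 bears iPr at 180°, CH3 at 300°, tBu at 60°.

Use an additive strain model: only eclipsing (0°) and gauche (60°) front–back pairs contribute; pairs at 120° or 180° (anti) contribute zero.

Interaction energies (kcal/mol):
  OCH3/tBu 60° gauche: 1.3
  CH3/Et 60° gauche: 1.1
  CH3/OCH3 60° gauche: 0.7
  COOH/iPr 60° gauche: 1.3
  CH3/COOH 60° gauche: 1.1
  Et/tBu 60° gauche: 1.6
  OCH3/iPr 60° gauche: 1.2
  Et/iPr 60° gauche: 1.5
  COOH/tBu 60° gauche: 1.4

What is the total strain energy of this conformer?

This conformer (staggered): Et(0°)/CH3(300°) gauche 1.1; Et(0°)/tBu(60°) gauche 1.6; OCH3(120°)/iPr(180°) gauche 1.2; OCH3(120°)/tBu(60°) gauche 1.3; COOH(240°)/iPr(180°) gauche 1.3; COOH(240°)/CH3(300°) gauche 1.1 → 7.6 kcal/mol.

7.6 kcal/mol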